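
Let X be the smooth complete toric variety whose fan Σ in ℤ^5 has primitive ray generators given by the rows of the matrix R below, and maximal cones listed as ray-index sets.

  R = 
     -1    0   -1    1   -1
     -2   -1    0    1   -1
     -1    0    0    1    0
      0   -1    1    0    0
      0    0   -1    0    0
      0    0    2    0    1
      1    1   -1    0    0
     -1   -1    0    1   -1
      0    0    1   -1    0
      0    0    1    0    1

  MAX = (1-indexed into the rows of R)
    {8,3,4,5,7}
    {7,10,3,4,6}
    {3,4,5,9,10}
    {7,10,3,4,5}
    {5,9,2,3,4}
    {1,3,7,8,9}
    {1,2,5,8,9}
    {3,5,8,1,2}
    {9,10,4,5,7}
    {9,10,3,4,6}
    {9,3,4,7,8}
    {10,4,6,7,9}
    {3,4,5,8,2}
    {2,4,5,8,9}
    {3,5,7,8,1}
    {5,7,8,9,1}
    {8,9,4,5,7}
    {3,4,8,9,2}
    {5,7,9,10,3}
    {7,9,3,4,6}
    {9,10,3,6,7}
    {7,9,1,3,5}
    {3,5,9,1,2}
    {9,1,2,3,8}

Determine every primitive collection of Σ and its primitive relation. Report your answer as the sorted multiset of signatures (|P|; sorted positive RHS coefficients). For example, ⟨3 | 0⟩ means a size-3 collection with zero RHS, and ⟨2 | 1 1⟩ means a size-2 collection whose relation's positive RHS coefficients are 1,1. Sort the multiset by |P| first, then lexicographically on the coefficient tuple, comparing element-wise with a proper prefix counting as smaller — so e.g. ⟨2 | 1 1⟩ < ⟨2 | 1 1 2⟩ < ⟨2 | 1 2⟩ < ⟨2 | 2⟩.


|primitive collections| = 12. Relations:

  P={1,4}:  v_{1} + v_{4} = v_{8}  →  sig = ⟨2 | 1⟩
  P={1,10}:  v_{1} + v_{10} = v_{3}  →  sig = ⟨2 | 1⟩
  P={2,7}:  v_{2} + v_{7} = v_{1}  →  sig = ⟨2 | 1⟩
  P={5,6}:  v_{5} + v_{6} = v_{10}  →  sig = ⟨2 | 1⟩
  P={8,10}:  v_{8} + v_{10} = v_{3} + v_{4}  →  sig = ⟨2 | 1 1⟩
  P={1,6}:  v_{1} + v_{6} = 2·v_{3} + v_{4} + v_{7} + v_{9}  →  sig = ⟨2 | 1 1 1 2⟩
  P={2,10}:  v_{2} + v_{10} = 2·v_{3} + v_{4} + v_{5} + v_{9}  →  sig = ⟨2 | 1 1 1 2⟩
  P={2,6}:  v_{2} + v_{6} = 2·v_{3} + v_{4} + v_{9}  →  sig = ⟨2 | 1 1 2⟩
  P={6,8}:  v_{6} + v_{8} = 2·v_{3} + 2·v_{4} + v_{7} + v_{9}  →  sig = ⟨2 | 1 1 2 2⟩
  P={3,5,8,9}:  v_{3} + v_{5} + v_{8} + v_{9} = v_{2}  →  sig = ⟨4 | 1⟩
  P={3,4,5,7,9}:  v_{3} + v_{4} + v_{5} + v_{7} + v_{9} = 0  →  sig = ⟨5 | 0⟩
  P={3,4,7,9,10}:  v_{3} + v_{4} + v_{7} + v_{9} + v_{10} = v_{6}  →  sig = ⟨5 | 1⟩

Signatures (|P|; sorted positive RHS coefficients), sorted:
    ⟨2 | 1⟩
    ⟨2 | 1⟩
    ⟨2 | 1⟩
    ⟨2 | 1⟩
    ⟨2 | 1 1⟩
    ⟨2 | 1 1 1 2⟩
    ⟨2 | 1 1 1 2⟩
    ⟨2 | 1 1 2⟩
    ⟨2 | 1 1 2 2⟩
    ⟨4 | 1⟩
    ⟨5 | 0⟩
    ⟨5 | 1⟩


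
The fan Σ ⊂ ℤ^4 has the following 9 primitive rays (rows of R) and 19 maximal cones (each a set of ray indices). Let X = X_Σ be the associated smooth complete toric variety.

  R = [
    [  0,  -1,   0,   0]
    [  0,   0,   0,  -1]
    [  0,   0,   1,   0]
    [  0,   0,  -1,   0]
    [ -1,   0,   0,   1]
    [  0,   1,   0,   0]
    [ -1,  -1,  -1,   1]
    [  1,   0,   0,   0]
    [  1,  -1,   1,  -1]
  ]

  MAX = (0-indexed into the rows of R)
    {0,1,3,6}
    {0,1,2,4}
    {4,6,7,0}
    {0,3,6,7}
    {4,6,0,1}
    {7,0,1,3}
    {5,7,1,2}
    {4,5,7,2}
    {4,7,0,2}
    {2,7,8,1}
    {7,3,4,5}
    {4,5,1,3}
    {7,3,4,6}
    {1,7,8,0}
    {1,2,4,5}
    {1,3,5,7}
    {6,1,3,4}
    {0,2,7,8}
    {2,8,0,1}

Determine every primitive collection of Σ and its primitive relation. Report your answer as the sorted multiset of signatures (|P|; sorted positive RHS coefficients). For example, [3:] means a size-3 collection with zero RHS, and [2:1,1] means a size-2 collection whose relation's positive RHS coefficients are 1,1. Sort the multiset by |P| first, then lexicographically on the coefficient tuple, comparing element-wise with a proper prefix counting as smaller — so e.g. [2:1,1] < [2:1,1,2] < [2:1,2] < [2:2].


Primitive collections (12):

  P = {0,5}:  v_{0} + v_{5} = 0  ⇒ sig = [2:]
  P = {2,3}:  v_{2} + v_{3} = 0  ⇒ sig = [2:]
  P = {2,6}:  v_{2} + v_{6} = v_{0} + v_{4}  ⇒ sig = [2:1,1]
  P = {4,8}:  v_{4} + v_{8} = v_{0} + v_{2}  ⇒ sig = [2:1,1]
  P = {5,6}:  v_{5} + v_{6} = v_{3} + v_{4}  ⇒ sig = [2:1,1]
  P = {3,8}:  v_{3} + v_{8} = v_{0} + v_{1} + v_{7}  ⇒ sig = [2:1,1,1]
  P = {5,8}:  v_{5} + v_{8} = v_{1} + v_{2} + v_{7}  ⇒ sig = [2:1,1,1]
  P = {6,8}:  v_{6} + v_{8} = 2·v_{0}  ⇒ sig = [2:2]
  P = {1,4,7}:  v_{1} + v_{4} + v_{7} = 0  ⇒ sig = [3:]
  P = {0,3,4}:  v_{0} + v_{3} + v_{4} = v_{6}  ⇒ sig = [3:1]
  P = {1,6,7}:  v_{1} + v_{6} + v_{7} = v_{0} + v_{3}  ⇒ sig = [3:1,1]
  P = {0,1,2,7}:  v_{0} + v_{1} + v_{2} + v_{7} = v_{8}  ⇒ sig = [4:1]

Sorted signature multiset PRS(X):
    |P|=2: 8 collections, coeffs (), (), (1,1), (1,1), (1,1), (1,1,1), (1,1,1), (2)
    |P|=3: 3 collections, coeffs (), (1), (1,1)
    |P|=4: 1 collection, coeffs (1)


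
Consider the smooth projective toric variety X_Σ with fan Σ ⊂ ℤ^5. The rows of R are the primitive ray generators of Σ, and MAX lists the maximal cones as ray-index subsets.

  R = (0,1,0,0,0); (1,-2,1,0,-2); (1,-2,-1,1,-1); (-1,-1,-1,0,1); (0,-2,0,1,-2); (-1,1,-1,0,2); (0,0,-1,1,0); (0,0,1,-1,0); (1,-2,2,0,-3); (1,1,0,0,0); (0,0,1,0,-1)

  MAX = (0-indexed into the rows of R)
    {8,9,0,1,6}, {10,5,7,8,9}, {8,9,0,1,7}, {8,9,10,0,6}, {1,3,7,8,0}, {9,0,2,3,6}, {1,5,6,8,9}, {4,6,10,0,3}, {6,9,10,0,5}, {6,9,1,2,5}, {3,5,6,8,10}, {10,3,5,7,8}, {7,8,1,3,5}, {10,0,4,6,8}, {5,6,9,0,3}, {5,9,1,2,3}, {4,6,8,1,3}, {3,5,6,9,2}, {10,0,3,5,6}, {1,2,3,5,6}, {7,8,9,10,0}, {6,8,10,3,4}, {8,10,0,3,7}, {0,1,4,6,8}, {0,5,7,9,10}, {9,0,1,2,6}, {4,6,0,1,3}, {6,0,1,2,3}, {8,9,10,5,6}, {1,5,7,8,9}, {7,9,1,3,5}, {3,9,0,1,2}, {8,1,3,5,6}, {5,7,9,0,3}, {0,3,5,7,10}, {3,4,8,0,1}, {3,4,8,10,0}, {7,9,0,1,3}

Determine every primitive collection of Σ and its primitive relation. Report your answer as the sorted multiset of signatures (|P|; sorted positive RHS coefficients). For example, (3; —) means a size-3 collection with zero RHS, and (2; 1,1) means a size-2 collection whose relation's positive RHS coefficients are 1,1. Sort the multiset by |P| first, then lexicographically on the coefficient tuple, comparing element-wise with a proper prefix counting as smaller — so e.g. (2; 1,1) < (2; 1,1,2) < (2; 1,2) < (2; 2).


Primitive collections (16):

  P={6,7}:  v_{6} + v_{7} = 0  →  sig = (2; —)
  P={1,10}:  v_{1} + v_{10} = v_{8}  →  sig = (2; 1)
  P={2,10}:  v_{2} + v_{10} = v_{1} + v_{6}  →  sig = (2; 1,1)
  P={2,7}:  v_{2} + v_{7} = v_{1} + v_{3} + v_{9}  →  sig = (2; 1,1,1)
  P={4,5}:  v_{4} + v_{5} = v_{3} + v_{6} + v_{10}  →  sig = (2; 1,1,1)
  P={4,7}:  v_{4} + v_{7} = v_{0} + v_{3} + v_{8}  →  sig = (2; 1,1,1)
  P={4,9}:  v_{4} + v_{9} = v_{0} + v_{1} + v_{6}  →  sig = (2; 1,1,1)
  P={2,4}:  v_{2} + v_{4} = v_{0} + 2·v_{1} + v_{3} + 2·v_{6}  →  sig = (2; 1,1,2,2)
  P={2,8}:  v_{2} + v_{8} = 2·v_{1} + v_{6}  →  sig = (2; 1,2)
  P={0,1,5}:  v_{0} + v_{1} + v_{5} = 0  →  sig = (3; —)
  P={3,9,10}:  v_{3} + v_{9} + v_{10} = 0  →  sig = (3; —)
  P={0,5,8}:  v_{0} + v_{5} + v_{8} = v_{10}  →  sig = (3; 1)
  P={3,8,9}:  v_{3} + v_{8} + v_{9} = v_{1}  →  sig = (3; 1)
  P={0,2,5}:  v_{0} + v_{2} + v_{5} = v_{3} + v_{6} + v_{9}  →  sig = (3; 1,1,1)
  P={0,3,6,8}:  v_{0} + v_{3} + v_{6} + v_{8} = v_{4}  →  sig = (4; 1)
  P={1,3,6,9}:  v_{1} + v_{3} + v_{6} + v_{9} = v_{2}  →  sig = (4; 1)

so the primitive-relation signature multiset is
[(2; —), (2; 1), (2; 1,1), (2; 1,1,1), (2; 1,1,1), (2; 1,1,1), (2; 1,1,1), (2; 1,1,2,2), (2; 1,2), (3; —), (3; —), (3; 1), (3; 1), (3; 1,1,1), (4; 1), (4; 1)]


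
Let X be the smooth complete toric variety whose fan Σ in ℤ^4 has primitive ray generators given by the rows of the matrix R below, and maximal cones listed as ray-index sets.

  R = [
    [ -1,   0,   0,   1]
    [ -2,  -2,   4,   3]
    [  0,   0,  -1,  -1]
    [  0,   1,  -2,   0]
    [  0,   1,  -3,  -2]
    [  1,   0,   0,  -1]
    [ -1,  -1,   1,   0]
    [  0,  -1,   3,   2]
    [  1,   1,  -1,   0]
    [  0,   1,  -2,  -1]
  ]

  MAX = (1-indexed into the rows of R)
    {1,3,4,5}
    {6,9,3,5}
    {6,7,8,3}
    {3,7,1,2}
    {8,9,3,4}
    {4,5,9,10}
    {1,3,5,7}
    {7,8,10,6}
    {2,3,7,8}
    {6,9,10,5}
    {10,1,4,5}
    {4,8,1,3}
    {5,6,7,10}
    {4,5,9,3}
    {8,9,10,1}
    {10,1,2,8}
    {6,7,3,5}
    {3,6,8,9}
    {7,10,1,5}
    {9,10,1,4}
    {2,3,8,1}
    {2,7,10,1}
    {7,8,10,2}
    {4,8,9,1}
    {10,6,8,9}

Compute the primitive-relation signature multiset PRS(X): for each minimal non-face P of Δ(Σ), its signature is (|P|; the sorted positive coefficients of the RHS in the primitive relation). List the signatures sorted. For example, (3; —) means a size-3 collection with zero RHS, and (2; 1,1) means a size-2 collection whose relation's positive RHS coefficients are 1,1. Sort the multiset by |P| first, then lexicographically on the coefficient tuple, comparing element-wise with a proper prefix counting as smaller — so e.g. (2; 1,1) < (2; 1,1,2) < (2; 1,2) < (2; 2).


14 collections generate NE(X_Σ); each relation:

  {1,6}:  v_{1} + v_{6} = 0  so sig = (2; —)
  {5,8}:  v_{5} + v_{8} = 0  so sig = (2; —)
  {7,9}:  v_{7} + v_{9} = 0  so sig = (2; —)
  {3,10}:  v_{3} + v_{10} = v_{5}  so sig = (2; 1)
  {2,5}:  v_{2} + v_{5} = v_{1} + v_{7}  so sig = (2; 1,1)
  {2,6}:  v_{2} + v_{6} = v_{7} + v_{8}  so sig = (2; 1,1)
  {2,9}:  v_{2} + v_{9} = v_{1} + v_{8}  so sig = (2; 1,1)
  {4,6}:  v_{4} + v_{6} = v_{3} + v_{9}  so sig = (2; 1,1)
  {4,7}:  v_{4} + v_{7} = v_{1} + v_{3}  so sig = (2; 1,1)
  {2,4}:  v_{2} + v_{4} = 2·v_{1} + v_{3} + v_{8}  so sig = (2; 1,1,2)
  {1,3,9}:  v_{1} + v_{3} + v_{9} = v_{4}  so sig = (3; 1)
  {1,7,8}:  v_{1} + v_{7} + v_{8} = v_{2}  so sig = (3; 1)
  {1,5,9}:  v_{1} + v_{5} + v_{9} = v_{4} + v_{10}  so sig = (3; 1,1)
  {4,8,10}:  v_{4} + v_{8} + v_{10} = v_{1} + v_{9}  so sig = (3; 1,1)

Signatures (|P|; sorted positive RHS coefficients), sorted:
    (2; —)
    (2; —)
    (2; —)
    (2; 1)
    (2; 1,1)
    (2; 1,1)
    (2; 1,1)
    (2; 1,1)
    (2; 1,1)
    (2; 1,1,2)
    (3; 1)
    (3; 1)
    (3; 1,1)
    (3; 1,1)


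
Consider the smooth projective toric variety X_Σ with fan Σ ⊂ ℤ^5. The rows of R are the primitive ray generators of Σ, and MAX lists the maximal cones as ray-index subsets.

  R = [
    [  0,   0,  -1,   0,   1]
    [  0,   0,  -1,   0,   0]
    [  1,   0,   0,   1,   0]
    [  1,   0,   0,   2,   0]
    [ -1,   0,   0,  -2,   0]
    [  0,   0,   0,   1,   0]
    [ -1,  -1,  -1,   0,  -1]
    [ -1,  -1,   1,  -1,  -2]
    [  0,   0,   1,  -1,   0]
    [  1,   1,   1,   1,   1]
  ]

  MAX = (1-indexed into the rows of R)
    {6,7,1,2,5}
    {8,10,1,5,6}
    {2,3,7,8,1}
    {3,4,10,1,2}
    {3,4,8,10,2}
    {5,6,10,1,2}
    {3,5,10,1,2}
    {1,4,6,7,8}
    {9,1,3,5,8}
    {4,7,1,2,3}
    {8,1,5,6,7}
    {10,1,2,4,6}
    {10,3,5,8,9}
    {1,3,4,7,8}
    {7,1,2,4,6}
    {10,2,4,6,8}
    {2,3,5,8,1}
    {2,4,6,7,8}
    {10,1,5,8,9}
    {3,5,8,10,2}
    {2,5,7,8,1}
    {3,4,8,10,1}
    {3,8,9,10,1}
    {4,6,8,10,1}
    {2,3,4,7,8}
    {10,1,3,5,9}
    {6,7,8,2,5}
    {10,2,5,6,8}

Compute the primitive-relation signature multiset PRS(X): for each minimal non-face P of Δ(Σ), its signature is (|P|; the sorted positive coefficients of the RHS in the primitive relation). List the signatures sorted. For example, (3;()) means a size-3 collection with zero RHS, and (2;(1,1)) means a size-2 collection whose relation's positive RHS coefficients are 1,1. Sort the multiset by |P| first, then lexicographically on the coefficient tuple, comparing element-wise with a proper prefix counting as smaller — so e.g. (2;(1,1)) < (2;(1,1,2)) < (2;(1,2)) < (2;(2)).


Δ(Σ) — 10 vertices, 12 min non-faces:

  P = {4,5}:  v_{4} + v_{5} = 0  →  sig = (2;())
  P = {3,6}:  v_{3} + v_{6} = v_{4}  →  sig = (2;(1))
  P = {7,10}:  v_{7} + v_{10} = v_{6}  →  sig = (2;(1))
  P = {2,9}:  v_{2} + v_{9} = v_{3} + v_{5}  →  sig = (2;(1,1))
  P = {7,9}:  v_{7} + v_{9} = v_{1} + v_{8}  →  sig = (2;(1,1))
  P = {6,9}:  v_{6} + v_{9} = v_{1} + v_{8} + v_{10}  →  sig = (2;(1,1,1))
  P = {4,9}:  v_{4} + v_{9} = v_{1} + v_{3} + v_{8} + v_{10}  →  sig = (2;(1,1,1,1))
  P = {3,5,7}:  v_{3} + v_{5} + v_{7} = v_{1} + v_{2} + v_{8}  →  sig = (3;(1,1,1))
  P = {1,2,8,10}:  v_{1} + v_{2} + v_{8} + v_{10} = 0  →  sig = (4;())
  P = {1,2,6,8}:  v_{1} + v_{2} + v_{6} + v_{8} = v_{7}  →  sig = (4;(1))
  P = {1,2,4,8}:  v_{1} + v_{2} + v_{4} + v_{8} = v_{3} + v_{7}  →  sig = (4;(1,1))
  P = {1,3,5,8,10}:  v_{1} + v_{3} + v_{5} + v_{8} + v_{10} = v_{9}  →  sig = (5;(1))

Signatures (|P|; sorted positive RHS coefficients), sorted:
    (2;())
    (2;(1))
    (2;(1))
    (2;(1,1))
    (2;(1,1))
    (2;(1,1,1))
    (2;(1,1,1,1))
    (3;(1,1,1))
    (4;())
    (4;(1))
    (4;(1,1))
    (5;(1))


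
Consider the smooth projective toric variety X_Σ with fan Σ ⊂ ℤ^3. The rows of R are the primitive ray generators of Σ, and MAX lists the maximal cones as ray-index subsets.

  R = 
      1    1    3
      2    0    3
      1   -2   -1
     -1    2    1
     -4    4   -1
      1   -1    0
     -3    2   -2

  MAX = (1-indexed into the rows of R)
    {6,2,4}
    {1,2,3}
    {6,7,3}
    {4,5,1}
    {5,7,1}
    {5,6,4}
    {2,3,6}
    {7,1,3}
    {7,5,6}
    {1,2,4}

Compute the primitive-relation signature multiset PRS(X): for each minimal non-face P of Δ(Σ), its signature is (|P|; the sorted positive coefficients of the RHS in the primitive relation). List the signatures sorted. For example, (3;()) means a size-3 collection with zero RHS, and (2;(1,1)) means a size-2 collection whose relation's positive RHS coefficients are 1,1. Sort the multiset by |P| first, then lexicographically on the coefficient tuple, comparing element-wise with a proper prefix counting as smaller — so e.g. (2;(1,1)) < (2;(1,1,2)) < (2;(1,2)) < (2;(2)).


Minimal non-faces — 6 found among 7 rays, 10 max cones:

  P = {3,4}:  v_{3} + v_{4} = 0  so sig = (2;())
  P = {1,6}:  v_{1} + v_{6} = v_{2}  so sig = (2;(1))
  P = {2,7}:  v_{2} + v_{7} = v_{4}  so sig = (2;(1))
  P = {3,5}:  v_{3} + v_{5} = v_{7}  so sig = (2;(1))
  P = {4,7}:  v_{4} + v_{7} = v_{5}  so sig = (2;(1))
  P = {2,5}:  v_{2} + v_{5} = 2·v_{4}  so sig = (2;(2))

so the primitive-relation signature multiset is
    |P|=2: 6 collections, coeffs (), (1), (1), (1), (1), (2)


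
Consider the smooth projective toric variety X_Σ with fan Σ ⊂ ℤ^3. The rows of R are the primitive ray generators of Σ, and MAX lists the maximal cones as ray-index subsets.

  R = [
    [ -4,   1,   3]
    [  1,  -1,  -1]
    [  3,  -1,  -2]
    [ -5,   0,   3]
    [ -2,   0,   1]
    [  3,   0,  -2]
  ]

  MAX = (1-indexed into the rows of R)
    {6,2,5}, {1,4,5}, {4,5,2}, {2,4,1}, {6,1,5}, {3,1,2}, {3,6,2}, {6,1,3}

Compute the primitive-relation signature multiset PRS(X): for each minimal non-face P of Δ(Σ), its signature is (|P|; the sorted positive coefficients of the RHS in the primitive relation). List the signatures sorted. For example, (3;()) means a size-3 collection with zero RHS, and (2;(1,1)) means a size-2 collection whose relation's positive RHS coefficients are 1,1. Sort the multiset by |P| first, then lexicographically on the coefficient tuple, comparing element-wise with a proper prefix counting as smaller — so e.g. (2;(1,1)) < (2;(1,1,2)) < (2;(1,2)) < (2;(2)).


Δ(Σ) — 6 vertices, 5 min non-faces:

  P = {3,5}:  v_{3} + v_{5} = v_{2} ; sig = (2;(1))
  P = {4,6}:  v_{4} + v_{6} = v_{5} ; sig = (2;(1))
  P = {3,4}:  v_{3} + v_{4} = v_{1} + 2·v_{2} ; sig = (2;(1,2))
  P = {1,2,6}:  v_{1} + v_{2} + v_{6} = 0 ; sig = (3;())
  P = {1,2,5}:  v_{1} + v_{2} + v_{5} = v_{4} ; sig = (3;(1))

Hence PRS(X_Σ) =
{ (2;(1)) ×2,  (2;(1,2)),  (3;()),  (3;(1)) }


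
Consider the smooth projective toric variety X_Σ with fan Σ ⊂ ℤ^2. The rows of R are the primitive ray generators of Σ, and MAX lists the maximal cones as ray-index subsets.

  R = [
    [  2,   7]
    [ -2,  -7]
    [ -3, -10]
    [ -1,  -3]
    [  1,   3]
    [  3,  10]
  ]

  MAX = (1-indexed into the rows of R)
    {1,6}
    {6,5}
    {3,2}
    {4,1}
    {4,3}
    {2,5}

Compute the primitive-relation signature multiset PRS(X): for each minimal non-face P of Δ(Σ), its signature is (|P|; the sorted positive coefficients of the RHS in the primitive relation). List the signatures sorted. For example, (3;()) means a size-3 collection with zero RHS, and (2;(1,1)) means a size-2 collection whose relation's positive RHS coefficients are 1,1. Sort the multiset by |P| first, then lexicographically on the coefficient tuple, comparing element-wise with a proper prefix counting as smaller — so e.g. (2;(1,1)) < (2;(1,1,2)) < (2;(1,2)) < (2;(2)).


Minimal non-faces — 9 found among 6 rays, 6 max cones:

  {1,2}:  v_{1} + v_{2} = 0  ⟹  sig = (2;())
  {3,6}:  v_{3} + v_{6} = 0  ⟹  sig = (2;())
  {4,5}:  v_{4} + v_{5} = 0  ⟹  sig = (2;())
  {1,3}:  v_{1} + v_{3} = v_{4}  ⟹  sig = (2;(1))
  {1,5}:  v_{1} + v_{5} = v_{6}  ⟹  sig = (2;(1))
  {2,4}:  v_{2} + v_{4} = v_{3}  ⟹  sig = (2;(1))
  {2,6}:  v_{2} + v_{6} = v_{5}  ⟹  sig = (2;(1))
  {3,5}:  v_{3} + v_{5} = v_{2}  ⟹  sig = (2;(1))
  {4,6}:  v_{4} + v_{6} = v_{1}  ⟹  sig = (2;(1))

Hence PRS(X_Σ) =
    |P|=2: 9 collections, coeffs (), (), (), (1), (1), (1), (1), (1), (1)


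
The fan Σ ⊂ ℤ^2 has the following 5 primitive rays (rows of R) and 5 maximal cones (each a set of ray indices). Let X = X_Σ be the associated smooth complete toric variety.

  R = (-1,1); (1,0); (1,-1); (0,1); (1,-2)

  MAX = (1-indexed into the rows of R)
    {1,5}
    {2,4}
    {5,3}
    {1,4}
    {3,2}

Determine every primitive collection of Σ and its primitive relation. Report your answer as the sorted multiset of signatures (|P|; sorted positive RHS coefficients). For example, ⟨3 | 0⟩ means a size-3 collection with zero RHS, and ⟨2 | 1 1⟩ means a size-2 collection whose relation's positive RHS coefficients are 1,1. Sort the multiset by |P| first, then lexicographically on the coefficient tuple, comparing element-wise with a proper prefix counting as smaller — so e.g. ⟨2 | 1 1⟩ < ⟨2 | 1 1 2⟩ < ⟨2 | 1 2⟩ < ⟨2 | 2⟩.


Minimal non-faces — 5 found among 5 rays, 5 max cones:

  • {1,3}:  v_{1} + v_{3} = 0 ; sig = ⟨2 | 0⟩
  • {1,2}:  v_{1} + v_{2} = v_{4} ; sig = ⟨2 | 1⟩
  • {3,4}:  v_{3} + v_{4} = v_{2} ; sig = ⟨2 | 1⟩
  • {4,5}:  v_{4} + v_{5} = v_{3} ; sig = ⟨2 | 1⟩
  • {2,5}:  v_{2} + v_{5} = 2·v_{3} ; sig = ⟨2 | 2⟩

Sorted signature multiset PRS(X):
{ ⟨2 | 0⟩,  ⟨2 | 1⟩ ×3,  ⟨2 | 2⟩ }


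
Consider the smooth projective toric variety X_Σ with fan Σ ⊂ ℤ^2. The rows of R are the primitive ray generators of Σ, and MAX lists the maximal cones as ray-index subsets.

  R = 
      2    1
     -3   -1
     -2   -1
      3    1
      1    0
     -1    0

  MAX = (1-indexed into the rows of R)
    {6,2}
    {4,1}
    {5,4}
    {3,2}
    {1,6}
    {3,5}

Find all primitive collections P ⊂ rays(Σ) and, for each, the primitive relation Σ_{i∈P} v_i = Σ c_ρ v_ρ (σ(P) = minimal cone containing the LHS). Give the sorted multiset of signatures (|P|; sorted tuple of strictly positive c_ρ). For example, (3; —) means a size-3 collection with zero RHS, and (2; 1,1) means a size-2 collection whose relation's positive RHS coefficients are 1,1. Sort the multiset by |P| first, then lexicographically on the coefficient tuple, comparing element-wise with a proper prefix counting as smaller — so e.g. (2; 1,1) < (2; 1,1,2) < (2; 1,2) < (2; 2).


The 9 primitive collections of Σ (r=6, n=2):

  {1,3}:  v_{1} + v_{3} = 0  ⟹  sig = (2; —)
  {2,4}:  v_{2} + v_{4} = 0  ⟹  sig = (2; —)
  {5,6}:  v_{5} + v_{6} = 0  ⟹  sig = (2; —)
  {1,2}:  v_{1} + v_{2} = v_{6}  ⟹  sig = (2; 1)
  {1,5}:  v_{1} + v_{5} = v_{4}  ⟹  sig = (2; 1)
  {2,5}:  v_{2} + v_{5} = v_{3}  ⟹  sig = (2; 1)
  {3,4}:  v_{3} + v_{4} = v_{5}  ⟹  sig = (2; 1)
  {3,6}:  v_{3} + v_{6} = v_{2}  ⟹  sig = (2; 1)
  {4,6}:  v_{4} + v_{6} = v_{1}  ⟹  sig = (2; 1)

Sorted signature multiset PRS(X):
[(2; —), (2; —), (2; —), (2; 1), (2; 1), (2; 1), (2; 1), (2; 1), (2; 1)]


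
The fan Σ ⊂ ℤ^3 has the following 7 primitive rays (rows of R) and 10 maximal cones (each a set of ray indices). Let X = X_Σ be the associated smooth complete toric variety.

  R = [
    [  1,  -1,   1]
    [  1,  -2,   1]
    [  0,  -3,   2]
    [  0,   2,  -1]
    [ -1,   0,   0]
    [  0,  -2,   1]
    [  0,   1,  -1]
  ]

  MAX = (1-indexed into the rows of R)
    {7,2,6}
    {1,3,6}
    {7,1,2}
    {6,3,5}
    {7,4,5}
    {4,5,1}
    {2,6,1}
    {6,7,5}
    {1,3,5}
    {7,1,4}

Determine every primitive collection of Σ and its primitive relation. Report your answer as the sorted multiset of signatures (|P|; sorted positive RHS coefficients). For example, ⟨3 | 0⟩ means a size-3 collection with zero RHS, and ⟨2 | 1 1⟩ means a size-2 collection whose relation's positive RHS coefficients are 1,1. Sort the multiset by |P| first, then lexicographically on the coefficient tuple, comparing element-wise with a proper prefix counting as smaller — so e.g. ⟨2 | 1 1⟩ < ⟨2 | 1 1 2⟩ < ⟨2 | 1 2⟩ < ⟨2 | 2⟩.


Σ has 9 primitive collections:

  P={4,6}:  v_{4} + v_{6} = 0  →  sig = ⟨2 | 0⟩
  P={2,5}:  v_{2} + v_{5} = v_{6}  →  sig = ⟨2 | 1⟩
  P={3,7}:  v_{3} + v_{7} = v_{6}  →  sig = ⟨2 | 1⟩
  P={2,4}:  v_{2} + v_{4} = v_{1} + v_{7}  →  sig = ⟨2 | 1 1⟩
  P={3,4}:  v_{3} + v_{4} = v_{1} + v_{5}  →  sig = ⟨2 | 1 1⟩
  P={2,3}:  v_{2} + v_{3} = v_{1} + 2·v_{6}  →  sig = ⟨2 | 1 2⟩
  P={1,5,7}:  v_{1} + v_{5} + v_{7} = 0  →  sig = ⟨3 | 0⟩
  P={1,5,6}:  v_{1} + v_{5} + v_{6} = v_{3}  →  sig = ⟨3 | 1⟩
  P={1,6,7}:  v_{1} + v_{6} + v_{7} = v_{2}  →  sig = ⟨3 | 1⟩

Signatures (|P|; sorted positive RHS coefficients), sorted:
{ ⟨2 | 0⟩,  ⟨2 | 1⟩ ×2,  ⟨2 | 1 1⟩ ×2,  ⟨2 | 1 2⟩,  ⟨3 | 0⟩,  ⟨3 | 1⟩ ×2 }


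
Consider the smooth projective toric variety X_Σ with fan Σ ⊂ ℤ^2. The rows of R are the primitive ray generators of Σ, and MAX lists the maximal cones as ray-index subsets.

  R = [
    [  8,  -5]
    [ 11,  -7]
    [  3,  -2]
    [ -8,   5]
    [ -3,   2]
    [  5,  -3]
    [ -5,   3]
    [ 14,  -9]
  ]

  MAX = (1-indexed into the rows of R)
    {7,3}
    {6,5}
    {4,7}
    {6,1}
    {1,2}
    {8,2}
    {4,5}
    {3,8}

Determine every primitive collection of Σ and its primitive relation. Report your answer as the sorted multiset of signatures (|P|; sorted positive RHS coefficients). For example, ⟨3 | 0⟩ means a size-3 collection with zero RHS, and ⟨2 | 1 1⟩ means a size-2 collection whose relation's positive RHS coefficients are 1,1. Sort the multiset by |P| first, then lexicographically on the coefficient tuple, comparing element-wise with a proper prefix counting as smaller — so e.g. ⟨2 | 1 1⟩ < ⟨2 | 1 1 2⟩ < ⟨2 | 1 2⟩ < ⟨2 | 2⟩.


Minimal non-faces — 20 found among 8 rays, 8 max cones:

  P={1,4}:  v_{1} + v_{4} = 0  →  sig = ⟨2 | 0⟩
  P={3,5}:  v_{3} + v_{5} = 0  →  sig = ⟨2 | 0⟩
  P={6,7}:  v_{6} + v_{7} = 0  →  sig = ⟨2 | 0⟩
  P={1,3}:  v_{1} + v_{3} = v_{2}  →  sig = ⟨2 | 1⟩
  P={1,5}:  v_{1} + v_{5} = v_{6}  →  sig = ⟨2 | 1⟩
  P={1,7}:  v_{1} + v_{7} = v_{3}  →  sig = ⟨2 | 1⟩
  P={2,3}:  v_{2} + v_{3} = v_{8}  →  sig = ⟨2 | 1⟩
  P={2,4}:  v_{2} + v_{4} = v_{3}  →  sig = ⟨2 | 1⟩
  P={2,5}:  v_{2} + v_{5} = v_{1}  →  sig = ⟨2 | 1⟩
  P={3,4}:  v_{3} + v_{4} = v_{7}  →  sig = ⟨2 | 1⟩
  P={3,6}:  v_{3} + v_{6} = v_{1}  →  sig = ⟨2 | 1⟩
  P={4,6}:  v_{4} + v_{6} = v_{5}  →  sig = ⟨2 | 1⟩
  P={5,7}:  v_{5} + v_{7} = v_{4}  →  sig = ⟨2 | 1⟩
  P={5,8}:  v_{5} + v_{8} = v_{2}  →  sig = ⟨2 | 1⟩
  P={6,8}:  v_{6} + v_{8} = v_{1} + v_{2}  →  sig = ⟨2 | 1 1⟩
  P={1,8}:  v_{1} + v_{8} = 2·v_{2}  →  sig = ⟨2 | 2⟩
  P={2,6}:  v_{2} + v_{6} = 2·v_{1}  →  sig = ⟨2 | 2⟩
  P={2,7}:  v_{2} + v_{7} = 2·v_{3}  →  sig = ⟨2 | 2⟩
  P={4,8}:  v_{4} + v_{8} = 2·v_{3}  →  sig = ⟨2 | 2⟩
  P={7,8}:  v_{7} + v_{8} = 3·v_{3}  →  sig = ⟨2 | 3⟩

Sorted signature multiset PRS(X):
[⟨2 | 0⟩, ⟨2 | 0⟩, ⟨2 | 0⟩, ⟨2 | 1⟩, ⟨2 | 1⟩, ⟨2 | 1⟩, ⟨2 | 1⟩, ⟨2 | 1⟩, ⟨2 | 1⟩, ⟨2 | 1⟩, ⟨2 | 1⟩, ⟨2 | 1⟩, ⟨2 | 1⟩, ⟨2 | 1⟩, ⟨2 | 1 1⟩, ⟨2 | 2⟩, ⟨2 | 2⟩, ⟨2 | 2⟩, ⟨2 | 2⟩, ⟨2 | 3⟩]


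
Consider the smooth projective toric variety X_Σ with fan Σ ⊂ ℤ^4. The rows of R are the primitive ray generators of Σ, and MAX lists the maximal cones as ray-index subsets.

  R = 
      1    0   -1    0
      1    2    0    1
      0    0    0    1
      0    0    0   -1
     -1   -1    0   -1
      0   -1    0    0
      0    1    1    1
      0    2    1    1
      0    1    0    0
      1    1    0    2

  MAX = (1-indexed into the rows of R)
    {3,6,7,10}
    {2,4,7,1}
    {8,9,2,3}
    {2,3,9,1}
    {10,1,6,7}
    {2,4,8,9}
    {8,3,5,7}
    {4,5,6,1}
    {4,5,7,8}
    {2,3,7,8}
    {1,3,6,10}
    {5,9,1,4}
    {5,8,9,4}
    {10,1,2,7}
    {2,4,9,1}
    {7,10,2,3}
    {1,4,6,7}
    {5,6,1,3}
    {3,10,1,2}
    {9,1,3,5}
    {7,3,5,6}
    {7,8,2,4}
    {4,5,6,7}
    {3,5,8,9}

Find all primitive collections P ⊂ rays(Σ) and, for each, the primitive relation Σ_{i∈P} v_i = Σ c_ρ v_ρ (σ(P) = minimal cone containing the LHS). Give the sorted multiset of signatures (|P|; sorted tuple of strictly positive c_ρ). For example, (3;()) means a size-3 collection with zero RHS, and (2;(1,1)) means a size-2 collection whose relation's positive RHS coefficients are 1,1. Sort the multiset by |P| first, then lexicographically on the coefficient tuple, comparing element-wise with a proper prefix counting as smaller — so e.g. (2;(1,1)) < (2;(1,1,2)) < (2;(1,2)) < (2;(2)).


The 13 primitive collections of Σ (r=10, n=4):

  {3,4}:  v_{3} + v_{4} = 0  so sig = (2;())
  {6,9}:  v_{6} + v_{9} = 0  so sig = (2;())
  {1,8}:  v_{1} + v_{8} = v_{2}  so sig = (2;(1))
  {2,5}:  v_{2} + v_{5} = v_{9}  so sig = (2;(1))
  {5,10}:  v_{5} + v_{10} = v_{3}  so sig = (2;(1))
  {6,8}:  v_{6} + v_{8} = v_{7}  so sig = (2;(1))
  {7,9}:  v_{7} + v_{9} = v_{8}  so sig = (2;(1))
  {2,6}:  v_{2} + v_{6} = v_{1} + v_{7}  so sig = (2;(1,1))
  {4,10}:  v_{4} + v_{10} = v_{1} + v_{7}  so sig = (2;(1,1))
  {9,10}:  v_{9} + v_{10} = v_{2} + v_{3}  so sig = (2;(1,1))
  {8,10}:  v_{8} + v_{10} = v_{2} + v_{3} + v_{7}  so sig = (2;(1,1,1))
  {1,5,7}:  v_{1} + v_{5} + v_{7} = 0  so sig = (3;())
  {1,3,7}:  v_{1} + v_{3} + v_{7} = v_{10}  so sig = (3;(1))

so the primitive-relation signature multiset is
    (2;())
    (2;())
    (2;(1))
    (2;(1))
    (2;(1))
    (2;(1))
    (2;(1))
    (2;(1,1))
    (2;(1,1))
    (2;(1,1))
    (2;(1,1,1))
    (3;())
    (3;(1))


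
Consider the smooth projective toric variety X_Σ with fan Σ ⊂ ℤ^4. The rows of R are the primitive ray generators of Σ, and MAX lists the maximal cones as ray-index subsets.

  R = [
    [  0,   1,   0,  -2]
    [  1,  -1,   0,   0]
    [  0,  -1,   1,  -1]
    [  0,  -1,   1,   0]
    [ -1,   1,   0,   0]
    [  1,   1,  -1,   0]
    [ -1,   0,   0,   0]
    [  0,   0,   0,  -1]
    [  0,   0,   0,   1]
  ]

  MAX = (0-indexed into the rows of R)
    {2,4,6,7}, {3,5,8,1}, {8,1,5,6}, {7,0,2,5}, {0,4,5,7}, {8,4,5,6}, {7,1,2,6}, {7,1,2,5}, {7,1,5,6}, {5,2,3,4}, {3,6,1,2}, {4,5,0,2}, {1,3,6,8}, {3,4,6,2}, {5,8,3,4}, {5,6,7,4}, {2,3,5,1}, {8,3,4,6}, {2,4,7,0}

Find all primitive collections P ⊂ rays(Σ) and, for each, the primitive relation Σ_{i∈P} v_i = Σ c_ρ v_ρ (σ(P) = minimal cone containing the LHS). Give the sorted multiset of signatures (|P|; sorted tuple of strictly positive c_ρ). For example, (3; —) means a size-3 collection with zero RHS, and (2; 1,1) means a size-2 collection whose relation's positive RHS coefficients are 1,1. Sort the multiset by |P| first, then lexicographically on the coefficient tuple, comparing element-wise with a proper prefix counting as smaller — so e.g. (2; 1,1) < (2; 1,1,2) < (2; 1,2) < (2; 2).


|primitive collections| = 11. Relations:

  P = {1,4}:  v_{1} + v_{4} = 0  →  sig = (2; —)
  P = {7,8}:  v_{7} + v_{8} = 0  →  sig = (2; —)
  P = {2,8}:  v_{2} + v_{8} = v_{3}  →  sig = (2; 1)
  P = {3,7}:  v_{3} + v_{7} = v_{2}  →  sig = (2; 1)
  P = {0,1}:  v_{0} + v_{1} = v_{2} + v_{5} + v_{7}  →  sig = (2; 1,1,1)
  P = {0,8}:  v_{0} + v_{8} = v_{2} + v_{4} + v_{5}  →  sig = (2; 1,1,1)
  P = {0,3}:  v_{0} + v_{3} = 2·v_{2} + v_{4} + v_{5}  →  sig = (2; 1,1,2)
  P = {0,6}:  v_{0} + v_{6} = v_{4} + 2·v_{7}  →  sig = (2; 1,2)
  P = {3,5,6}:  v_{3} + v_{5} + v_{6} = 0  →  sig = (3; —)
  P = {2,5,6}:  v_{2} + v_{5} + v_{6} = v_{7}  →  sig = (3; 1)
  P = {2,4,5,7}:  v_{2} + v_{4} + v_{5} + v_{7} = v_{0}  →  sig = (4; 1)

so the primitive-relation signature multiset is
    (2; —)
    (2; —)
    (2; 1)
    (2; 1)
    (2; 1,1,1)
    (2; 1,1,1)
    (2; 1,1,2)
    (2; 1,2)
    (3; —)
    (3; 1)
    (4; 1)


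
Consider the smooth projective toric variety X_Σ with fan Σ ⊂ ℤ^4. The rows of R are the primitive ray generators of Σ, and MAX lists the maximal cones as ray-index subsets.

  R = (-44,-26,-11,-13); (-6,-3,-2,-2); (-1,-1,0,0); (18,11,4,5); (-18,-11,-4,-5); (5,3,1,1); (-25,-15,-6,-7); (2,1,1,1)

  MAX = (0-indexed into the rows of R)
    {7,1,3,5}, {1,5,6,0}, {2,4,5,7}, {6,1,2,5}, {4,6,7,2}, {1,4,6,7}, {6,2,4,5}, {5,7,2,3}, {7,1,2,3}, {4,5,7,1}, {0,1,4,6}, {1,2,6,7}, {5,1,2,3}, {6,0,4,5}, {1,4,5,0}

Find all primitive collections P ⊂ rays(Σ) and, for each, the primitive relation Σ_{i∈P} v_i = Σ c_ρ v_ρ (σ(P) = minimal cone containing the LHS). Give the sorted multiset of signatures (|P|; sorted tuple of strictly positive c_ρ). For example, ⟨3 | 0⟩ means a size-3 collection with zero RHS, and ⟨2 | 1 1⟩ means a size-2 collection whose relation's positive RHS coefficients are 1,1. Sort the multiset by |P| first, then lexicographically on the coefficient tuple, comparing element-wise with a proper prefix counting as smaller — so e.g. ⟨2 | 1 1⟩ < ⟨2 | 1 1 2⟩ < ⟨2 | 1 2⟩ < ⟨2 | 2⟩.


|primitive collections| = 9. Relations:

  P = {3,4}:  v_{3} + v_{4} = 0  ⇒ sig = ⟨2 | 0⟩
  P = {3,6}:  v_{3} + v_{6} = v_{1} + v_{2}  ⇒ sig = ⟨2 | 1 1⟩
  P = {0,3}:  v_{0} + v_{3} = v_{1} + v_{5} + v_{6}  ⇒ sig = ⟨2 | 1 1 1⟩
  P = {0,2}:  v_{0} + v_{2} = v_{5} + 2·v_{6}  ⇒ sig = ⟨2 | 1 2⟩
  P = {0,7}:  v_{0} + v_{7} = v_{1} + 2·v_{4}  ⇒ sig = ⟨2 | 1 2⟩
  P = {1,2,4}:  v_{1} + v_{2} + v_{4} = v_{6}  ⇒ sig = ⟨3 | 1⟩
  P = {5,6,7}:  v_{5} + v_{6} + v_{7} = v_{4}  ⇒ sig = ⟨3 | 1⟩
  P = {1,2,5,7}:  v_{1} + v_{2} + v_{5} + v_{7} = 0  ⇒ sig = ⟨4 | 0⟩
  P = {1,4,5,6}:  v_{1} + v_{4} + v_{5} + v_{6} = v_{0}  ⇒ sig = ⟨4 | 1⟩

Sorted signature multiset PRS(X):
[⟨2 | 0⟩, ⟨2 | 1 1⟩, ⟨2 | 1 1 1⟩, ⟨2 | 1 2⟩, ⟨2 | 1 2⟩, ⟨3 | 1⟩, ⟨3 | 1⟩, ⟨4 | 0⟩, ⟨4 | 1⟩]


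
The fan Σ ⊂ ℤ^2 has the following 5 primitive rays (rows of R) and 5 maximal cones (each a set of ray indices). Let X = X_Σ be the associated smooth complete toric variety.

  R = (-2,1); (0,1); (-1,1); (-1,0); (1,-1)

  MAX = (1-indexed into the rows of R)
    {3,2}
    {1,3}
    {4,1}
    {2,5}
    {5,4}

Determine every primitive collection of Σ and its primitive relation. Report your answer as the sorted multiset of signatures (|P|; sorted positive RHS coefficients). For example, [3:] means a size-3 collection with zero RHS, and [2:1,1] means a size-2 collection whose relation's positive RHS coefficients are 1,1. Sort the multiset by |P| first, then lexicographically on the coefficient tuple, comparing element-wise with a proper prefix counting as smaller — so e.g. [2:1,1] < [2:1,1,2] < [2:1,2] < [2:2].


5 collections generate NE(X_Σ); each relation:

  {3,5}:  v_{3} + v_{5} = 0 ; sig = [2:]
  {1,5}:  v_{1} + v_{5} = v_{4} ; sig = [2:1]
  {2,4}:  v_{2} + v_{4} = v_{3} ; sig = [2:1]
  {3,4}:  v_{3} + v_{4} = v_{1} ; sig = [2:1]
  {1,2}:  v_{1} + v_{2} = 2·v_{3} ; sig = [2:2]

Signatures (|P|; sorted positive RHS coefficients), sorted:
[[2:], [2:1], [2:1], [2:1], [2:2]]


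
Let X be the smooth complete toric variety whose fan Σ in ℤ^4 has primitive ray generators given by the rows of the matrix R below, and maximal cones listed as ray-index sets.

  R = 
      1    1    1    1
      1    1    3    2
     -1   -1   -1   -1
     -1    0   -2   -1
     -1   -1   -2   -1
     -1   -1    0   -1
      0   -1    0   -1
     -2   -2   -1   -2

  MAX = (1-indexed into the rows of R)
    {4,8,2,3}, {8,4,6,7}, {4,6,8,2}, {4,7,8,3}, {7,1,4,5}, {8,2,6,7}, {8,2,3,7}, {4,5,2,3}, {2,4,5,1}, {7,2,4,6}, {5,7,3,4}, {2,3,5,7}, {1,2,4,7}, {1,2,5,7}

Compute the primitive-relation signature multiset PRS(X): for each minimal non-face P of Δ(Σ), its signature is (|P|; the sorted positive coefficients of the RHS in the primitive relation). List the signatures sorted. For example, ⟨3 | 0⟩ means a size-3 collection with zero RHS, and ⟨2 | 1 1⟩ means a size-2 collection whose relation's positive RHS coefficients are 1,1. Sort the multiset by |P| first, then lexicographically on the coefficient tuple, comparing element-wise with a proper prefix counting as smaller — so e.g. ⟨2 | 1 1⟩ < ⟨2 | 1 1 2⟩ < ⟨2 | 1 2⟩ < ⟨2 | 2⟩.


The 9 primitive collections of Σ (r=8, n=4):

  P = {1,3}:  v_{1} + v_{3} = 0  →  sig = ⟨2 | 0⟩
  P = {1,8}:  v_{1} + v_{8} = v_{6}  →  sig = ⟨2 | 1⟩
  P = {3,6}:  v_{3} + v_{6} = v_{8}  →  sig = ⟨2 | 1⟩
  P = {1,6}:  v_{1} + v_{6} = v_{2} + v_{4} + v_{7}  →  sig = ⟨2 | 1 1 1⟩
  P = {5,6}:  v_{5} + v_{6} = 2·v_{3}  →  sig = ⟨2 | 2⟩
  P = {5,8}:  v_{5} + v_{8} = 3·v_{3}  →  sig = ⟨2 | 3⟩
  P = {2,3,4,7}:  v_{2} + v_{3} + v_{4} + v_{7} = v_{6}  →  sig = ⟨4 | 1⟩
  P = {2,4,5,7}:  v_{2} + v_{4} + v_{5} + v_{7} = v_{3}  →  sig = ⟨4 | 1⟩
  P = {2,4,7,8}:  v_{2} + v_{4} + v_{7} + v_{8} = 2·v_{6}  →  sig = ⟨4 | 2⟩

Sorted signature multiset PRS(X):
[⟨2 | 0⟩, ⟨2 | 1⟩, ⟨2 | 1⟩, ⟨2 | 1 1 1⟩, ⟨2 | 2⟩, ⟨2 | 3⟩, ⟨4 | 1⟩, ⟨4 | 1⟩, ⟨4 | 2⟩]


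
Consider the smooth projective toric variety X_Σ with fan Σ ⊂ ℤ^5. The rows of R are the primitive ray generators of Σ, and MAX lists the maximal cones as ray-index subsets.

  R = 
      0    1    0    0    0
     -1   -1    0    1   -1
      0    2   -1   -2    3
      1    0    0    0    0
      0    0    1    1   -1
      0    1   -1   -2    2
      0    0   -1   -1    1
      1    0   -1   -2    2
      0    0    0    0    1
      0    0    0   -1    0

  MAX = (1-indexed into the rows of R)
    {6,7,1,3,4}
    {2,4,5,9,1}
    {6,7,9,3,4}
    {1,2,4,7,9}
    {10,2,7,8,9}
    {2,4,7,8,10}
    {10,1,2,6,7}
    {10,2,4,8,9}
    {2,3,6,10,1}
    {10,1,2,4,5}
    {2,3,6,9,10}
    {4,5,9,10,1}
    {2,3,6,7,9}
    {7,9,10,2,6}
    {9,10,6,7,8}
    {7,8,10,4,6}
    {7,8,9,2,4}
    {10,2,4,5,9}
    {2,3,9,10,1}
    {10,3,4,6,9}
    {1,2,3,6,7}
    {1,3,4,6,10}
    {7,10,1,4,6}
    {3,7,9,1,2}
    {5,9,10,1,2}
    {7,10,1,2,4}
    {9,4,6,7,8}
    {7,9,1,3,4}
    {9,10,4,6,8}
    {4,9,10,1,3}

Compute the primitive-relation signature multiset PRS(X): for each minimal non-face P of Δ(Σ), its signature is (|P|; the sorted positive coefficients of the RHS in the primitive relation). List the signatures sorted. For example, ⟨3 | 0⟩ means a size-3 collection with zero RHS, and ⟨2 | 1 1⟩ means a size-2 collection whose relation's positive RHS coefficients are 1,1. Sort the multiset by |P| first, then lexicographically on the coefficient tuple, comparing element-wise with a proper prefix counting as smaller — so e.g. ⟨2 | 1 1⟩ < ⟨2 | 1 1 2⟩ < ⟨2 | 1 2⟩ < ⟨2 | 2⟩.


The 14 primitive collections of Σ (r=10, n=5):

  P = {5,7}:  v_{5} + v_{7} = 0  ⟹  sig = ⟨2 | 0⟩
  P = {1,8}:  v_{1} + v_{8} = v_{4} + v_{6}  ⟹  sig = ⟨2 | 1 1⟩
  P = {5,6}:  v_{5} + v_{6} = v_{1} + v_{9} + v_{10}  ⟹  sig = ⟨2 | 1 1 1⟩
  P = {5,8}:  v_{5} + v_{8} = v_{4} + v_{9} + v_{10}  ⟹  sig = ⟨2 | 1 1 1⟩
  P = {3,8}:  v_{3} + v_{8} = v_{4} + 2·v_{6} + v_{9}  ⟹  sig = ⟨2 | 1 1 2⟩
  P = {3,5}:  v_{3} + v_{5} = 2·v_{1} + 2·v_{9} + v_{10}  ⟹  sig = ⟨2 | 1 2 2⟩
  P = {1,6,9}:  v_{1} + v_{6} + v_{9} = v_{3}  ⟹  sig = ⟨3 | 1⟩
  P = {2,4,6}:  v_{2} + v_{4} + v_{6} = v_{7}  ⟹  sig = ⟨3 | 1⟩
  P = {2,3,4}:  v_{2} + v_{3} + v_{4} = v_{1} + v_{7} + v_{9}  ⟹  sig = ⟨3 | 1 1 1⟩
  P = {2,6,8}:  v_{2} + v_{6} + v_{8} = 2·v_{7} + v_{9} + v_{10}  ⟹  sig = ⟨3 | 1 1 2⟩
  P = {3,7,10}:  v_{3} + v_{7} + v_{10} = 2·v_{6}  ⟹  sig = ⟨3 | 2⟩
  P = {1,7,9,10}:  v_{1} + v_{7} + v_{9} + v_{10} = v_{6}  ⟹  sig = ⟨4 | 1⟩
  P = {4,7,9,10}:  v_{4} + v_{7} + v_{9} + v_{10} = v_{8}  ⟹  sig = ⟨4 | 1⟩
  P = {1,2,4,9,10}:  v_{1} + v_{2} + v_{4} + v_{9} + v_{10} = 0  ⟹  sig = ⟨5 | 0⟩

Hence PRS(X_Σ) =
[⟨2 | 0⟩, ⟨2 | 1 1⟩, ⟨2 | 1 1 1⟩, ⟨2 | 1 1 1⟩, ⟨2 | 1 1 2⟩, ⟨2 | 1 2 2⟩, ⟨3 | 1⟩, ⟨3 | 1⟩, ⟨3 | 1 1 1⟩, ⟨3 | 1 1 2⟩, ⟨3 | 2⟩, ⟨4 | 1⟩, ⟨4 | 1⟩, ⟨5 | 0⟩]


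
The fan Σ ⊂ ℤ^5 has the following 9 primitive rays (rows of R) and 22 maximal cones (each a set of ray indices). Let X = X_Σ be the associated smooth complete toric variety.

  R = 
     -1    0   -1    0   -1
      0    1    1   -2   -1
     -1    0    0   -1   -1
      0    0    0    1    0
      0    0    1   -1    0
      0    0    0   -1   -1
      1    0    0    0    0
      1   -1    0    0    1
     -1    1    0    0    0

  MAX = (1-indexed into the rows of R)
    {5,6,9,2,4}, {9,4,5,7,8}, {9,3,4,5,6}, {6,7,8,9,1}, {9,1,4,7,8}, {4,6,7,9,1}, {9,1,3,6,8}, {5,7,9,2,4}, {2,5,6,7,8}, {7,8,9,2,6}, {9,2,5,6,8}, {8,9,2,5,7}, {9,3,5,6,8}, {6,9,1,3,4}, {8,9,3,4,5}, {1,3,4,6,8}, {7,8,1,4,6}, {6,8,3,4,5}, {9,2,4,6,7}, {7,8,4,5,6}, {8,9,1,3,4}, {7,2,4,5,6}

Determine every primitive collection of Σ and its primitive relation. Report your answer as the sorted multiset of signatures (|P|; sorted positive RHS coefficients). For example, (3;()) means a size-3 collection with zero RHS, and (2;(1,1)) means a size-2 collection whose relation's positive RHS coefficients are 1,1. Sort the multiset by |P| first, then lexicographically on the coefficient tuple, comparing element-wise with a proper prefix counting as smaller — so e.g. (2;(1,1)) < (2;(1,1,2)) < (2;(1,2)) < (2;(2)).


Primitive collections (7):

  P={1,5}:  v_{1} + v_{5} = v_{3}  ⇒ sig = (2;(1))
  P={3,7}:  v_{3} + v_{7} = v_{6}  ⇒ sig = (2;(1))
  P={2,3}:  v_{2} + v_{3} = v_{5} + 2·v_{6} + v_{9}  ⇒ sig = (2;(1,1,2))
  P={1,2}:  v_{1} + v_{2} = 2·v_{6} + v_{9}  ⇒ sig = (2;(1,2))
  P={2,4,8}:  v_{2} + v_{4} + v_{8} = v_{5} + v_{7}  ⇒ sig = (3;(1,1))
  P={4,6,8,9}:  v_{4} + v_{6} + v_{8} + v_{9} = 0  ⇒ sig = (4;())
  P={5,6,7,9}:  v_{5} + v_{6} + v_{7} + v_{9} = v_{2}  ⇒ sig = (4;(1))

Signatures (|P|; sorted positive RHS coefficients), sorted:
[(2;(1)), (2;(1)), (2;(1,1,2)), (2;(1,2)), (3;(1,1)), (4;()), (4;(1))]


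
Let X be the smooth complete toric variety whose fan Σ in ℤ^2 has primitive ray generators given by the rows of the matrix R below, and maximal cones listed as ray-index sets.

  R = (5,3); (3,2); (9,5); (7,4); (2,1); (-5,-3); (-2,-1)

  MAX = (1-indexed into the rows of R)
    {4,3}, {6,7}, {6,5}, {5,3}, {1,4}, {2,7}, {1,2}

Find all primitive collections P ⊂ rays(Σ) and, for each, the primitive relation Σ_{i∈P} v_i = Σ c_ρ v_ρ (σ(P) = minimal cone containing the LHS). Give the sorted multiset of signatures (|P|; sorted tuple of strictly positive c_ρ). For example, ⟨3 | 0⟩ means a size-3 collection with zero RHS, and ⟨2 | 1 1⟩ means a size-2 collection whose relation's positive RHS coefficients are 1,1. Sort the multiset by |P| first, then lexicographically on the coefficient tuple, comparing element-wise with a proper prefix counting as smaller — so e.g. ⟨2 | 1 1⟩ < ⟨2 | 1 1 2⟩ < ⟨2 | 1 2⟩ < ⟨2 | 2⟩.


Σ has 14 primitive collections:

  P = {1,6}:  v_{1} + v_{6} = 0 — sig = ⟨2 | 0⟩
  P = {5,7}:  v_{5} + v_{7} = 0 — sig = ⟨2 | 0⟩
  P = {1,5}:  v_{1} + v_{5} = v_{4} — sig = ⟨2 | 1⟩
  P = {1,7}:  v_{1} + v_{7} = v_{2} — sig = ⟨2 | 1⟩
  P = {2,5}:  v_{2} + v_{5} = v_{1} — sig = ⟨2 | 1⟩
  P = {2,6}:  v_{2} + v_{6} = v_{7} — sig = ⟨2 | 1⟩
  P = {3,7}:  v_{3} + v_{7} = v_{4} — sig = ⟨2 | 1⟩
  P = {4,5}:  v_{4} + v_{5} = v_{3} — sig = ⟨2 | 1⟩
  P = {4,6}:  v_{4} + v_{6} = v_{5} — sig = ⟨2 | 1⟩
  P = {4,7}:  v_{4} + v_{7} = v_{1} — sig = ⟨2 | 1⟩
  P = {2,3}:  v_{2} + v_{3} = v_{1} + v_{4} — sig = ⟨2 | 1 1⟩
  P = {1,3}:  v_{1} + v_{3} = 2·v_{4} — sig = ⟨2 | 2⟩
  P = {2,4}:  v_{2} + v_{4} = 2·v_{1} — sig = ⟨2 | 2⟩
  P = {3,6}:  v_{3} + v_{6} = 2·v_{5} — sig = ⟨2 | 2⟩

Hence PRS(X_Σ) =
{ ⟨2 | 0⟩ ×2,  ⟨2 | 1⟩ ×8,  ⟨2 | 1 1⟩,  ⟨2 | 2⟩ ×3 }
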